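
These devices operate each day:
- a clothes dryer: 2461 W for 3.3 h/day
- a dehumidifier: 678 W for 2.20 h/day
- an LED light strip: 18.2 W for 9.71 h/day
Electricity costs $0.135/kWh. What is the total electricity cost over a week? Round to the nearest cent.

clothes dryer: 2461 W × 3.3 h × 7 d = 56,849 Wh = 56.85 kWh
dehumidifier: 678 W × 2.20 h × 7 d = 10,441 Wh = 10.44 kWh
LED light strip: 18.2 W × 9.71 h × 7 d = 1,237 Wh = 1.237 kWh
Total energy = 56.85 + 10.44 + 1.237 = 68.53 kWh
Cost = 68.53 kWh × $0.135 = $9.25

$9.25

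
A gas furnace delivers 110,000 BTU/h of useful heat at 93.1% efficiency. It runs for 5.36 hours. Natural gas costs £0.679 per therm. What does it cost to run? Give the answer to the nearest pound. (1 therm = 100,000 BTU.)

Heat delivered = 110,000 BTU/h × 5.36 h = 589,600 BTU
Gas input = 589,600 / 0.931 = 633,298 BTU
= 633,298 / 100,000 = 6.333 therm
Cost = 6.333 × £0.679/therm = £4.30 ≈ £4

£4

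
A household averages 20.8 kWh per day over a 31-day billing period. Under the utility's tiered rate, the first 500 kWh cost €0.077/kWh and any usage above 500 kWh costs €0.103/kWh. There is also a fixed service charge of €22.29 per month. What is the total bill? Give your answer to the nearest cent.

Usage = 20.8 kWh/day × 31 days = 644.8 kWh
First 500 kWh × €0.077 = €38.50
Remaining 144.8 kWh × €0.103 = €14.91
Energy charge = €53.41; + service €22.29 = €75.70

€75.70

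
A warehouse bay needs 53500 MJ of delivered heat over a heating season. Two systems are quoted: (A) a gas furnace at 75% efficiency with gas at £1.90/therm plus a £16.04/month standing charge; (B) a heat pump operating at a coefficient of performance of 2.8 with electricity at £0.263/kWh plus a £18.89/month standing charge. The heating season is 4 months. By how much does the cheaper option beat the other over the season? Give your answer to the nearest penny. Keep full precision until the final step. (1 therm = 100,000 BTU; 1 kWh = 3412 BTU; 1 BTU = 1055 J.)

£122.74

Heat load = 53500 MJ = 53,500,000,000 J / 1055 = 50,710,900 BTU
Gas: input = 50,710,900 / 0.75 = 67,614,534 BTU = 676.1 therm → 676.1 × £1.90 = £1,284.68; + 4 × £16.04 standing = £1,348.84
Heat pump: 50,710,900 BTU / 3412 = 14,860 kWh heat; / 2.8 = 5,308 kWh in → × £0.263 = £1,396.01; + 4 × £18.89 standing = £1,471.57
Difference = |£1,348.84 − £1,471.57| = £122.74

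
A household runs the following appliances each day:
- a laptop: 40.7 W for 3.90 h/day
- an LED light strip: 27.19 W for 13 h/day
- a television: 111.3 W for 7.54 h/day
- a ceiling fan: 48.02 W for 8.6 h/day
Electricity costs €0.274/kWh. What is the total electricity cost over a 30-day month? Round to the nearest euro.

laptop: 40.7 W × 3.90 h × 30 d = 4,762 Wh = 4.762 kWh
LED light strip: 27.19 W × 13 h × 30 d = 10,604 Wh = 10.6 kWh
television: 111.3 W × 7.54 h × 30 d = 25,176 Wh = 25.18 kWh
ceiling fan: 48.02 W × 8.6 h × 30 d = 12,389 Wh = 12.39 kWh
Total energy = 4.762 + 10.6 + 25.18 + 12.39 = 52.93 kWh
Cost = 52.93 kWh × €0.274 = €14.50 ≈ €15

€15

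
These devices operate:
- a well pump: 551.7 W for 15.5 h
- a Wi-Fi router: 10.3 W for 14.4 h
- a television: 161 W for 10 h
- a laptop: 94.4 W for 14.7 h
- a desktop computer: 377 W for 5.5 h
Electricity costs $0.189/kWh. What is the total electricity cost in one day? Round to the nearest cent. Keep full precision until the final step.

$2.60

well pump: 551.7 W × 15.5 h = 8,551 Wh = 8.551 kWh
Wi-Fi router: 10.3 W × 14.4 h = 148 Wh = 0.1483 kWh
television: 161 W × 10 h = 1,610 Wh = 1.61 kWh
laptop: 94.4 W × 14.7 h = 1,388 Wh = 1.388 kWh
desktop computer: 377 W × 5.5 h = 2,074 Wh = 2.074 kWh
Total energy = 8.551 + 0.1483 + 1.61 + 1.388 + 2.074 = 13.77 kWh
Cost = 13.77 kWh × $0.189 = $2.60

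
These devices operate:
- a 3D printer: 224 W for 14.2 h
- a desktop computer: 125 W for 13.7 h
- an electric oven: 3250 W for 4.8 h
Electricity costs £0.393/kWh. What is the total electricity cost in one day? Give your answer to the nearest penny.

3D printer: 224 W × 14.2 h = 3,181 Wh = 3.181 kWh
desktop computer: 125 W × 13.7 h = 1,712 Wh = 1.712 kWh
electric oven: 3250 W × 4.8 h = 15,600 Wh = 15.6 kWh
Total energy = 3.181 + 1.712 + 15.6 = 20.49 kWh
Cost = 20.49 kWh × £0.393 = £8.05

£8.05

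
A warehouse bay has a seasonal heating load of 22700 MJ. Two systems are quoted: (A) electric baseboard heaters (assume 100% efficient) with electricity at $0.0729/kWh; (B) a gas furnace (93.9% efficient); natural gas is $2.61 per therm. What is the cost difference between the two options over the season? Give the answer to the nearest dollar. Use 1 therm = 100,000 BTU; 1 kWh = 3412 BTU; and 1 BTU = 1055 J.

$138

Heat load = 22700 MJ = 22,700,000,000 J / 1055 = 21,516,588 BTU
Gas: input = 21,516,588 / 0.939 = 22,914,364 BTU = 229.1 therm → 229.1 × $2.61 = $598.06
Electric: 21,516,588 BTU / 3412 = 6,306 kWh → × $0.0729 = $459.72
Difference = |$598.06 − $459.72| = $138.35 ≈ $138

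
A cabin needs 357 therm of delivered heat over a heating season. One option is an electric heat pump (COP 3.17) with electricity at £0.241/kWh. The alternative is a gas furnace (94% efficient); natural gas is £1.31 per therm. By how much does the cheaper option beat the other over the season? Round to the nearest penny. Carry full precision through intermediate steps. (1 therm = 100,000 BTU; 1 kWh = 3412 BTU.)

Heat load = 357 therm × 100,000 = 35,700,000 BTU
Gas: input = 35,700,000 / 0.94 = 37,978,723 BTU = 379.8 therm → 379.8 × £1.31 = £497.52
Heat pump: 35,700,000 BTU / 3412 = 10,460 kWh heat; / 3.17 = 3,301 kWh in → × £0.241 = £795.46
Difference = |£497.52 − £795.46| = £297.94

£297.94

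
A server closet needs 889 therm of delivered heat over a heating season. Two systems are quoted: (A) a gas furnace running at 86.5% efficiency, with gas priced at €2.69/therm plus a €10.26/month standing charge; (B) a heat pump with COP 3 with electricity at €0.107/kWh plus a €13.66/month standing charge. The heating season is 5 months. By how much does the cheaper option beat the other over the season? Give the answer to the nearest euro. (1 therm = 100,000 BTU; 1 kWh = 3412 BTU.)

€1818

Heat load = 889 therm × 100,000 = 88,900,000 BTU
Gas: input = 88,900,000 / 0.865 = 102,774,566 BTU = 1,028 therm → 1,028 × €2.69 = €2,764.64; + 5 × €10.26 standing = €2,815.94
Heat pump: 88,900,000 BTU / 3412 = 26,060 kWh heat; / 3 = 8,685 kWh in → × €0.107 = €929.30; + 5 × €13.66 standing = €997.60
Difference = |€2,815.94 − €997.60| = €1,818.34 ≈ €1818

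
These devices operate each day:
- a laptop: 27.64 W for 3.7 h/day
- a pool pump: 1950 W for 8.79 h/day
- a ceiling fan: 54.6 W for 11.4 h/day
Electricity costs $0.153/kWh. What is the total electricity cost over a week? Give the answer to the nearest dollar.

laptop: 27.64 W × 3.7 h × 7 d = 716 Wh = 0.7159 kWh
pool pump: 1950 W × 8.79 h × 7 d = 119,984 Wh = 120 kWh
ceiling fan: 54.6 W × 11.4 h × 7 d = 4,357 Wh = 4.357 kWh
Total energy = 0.7159 + 120 + 4.357 = 125.1 kWh
Cost = 125.1 kWh × $0.153 = $19.13 ≈ $19

$19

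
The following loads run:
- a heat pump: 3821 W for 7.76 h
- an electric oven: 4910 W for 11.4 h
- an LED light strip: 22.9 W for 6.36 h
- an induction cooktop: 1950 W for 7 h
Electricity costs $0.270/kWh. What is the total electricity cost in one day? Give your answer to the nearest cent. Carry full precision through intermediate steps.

heat pump: 3821 W × 7.76 h = 29,651 Wh = 29.65 kWh
electric oven: 4910 W × 11.4 h = 55,974 Wh = 55.97 kWh
LED light strip: 22.9 W × 6.36 h = 146 Wh = 0.1456 kWh
induction cooktop: 1950 W × 7 h = 13,650 Wh = 13.65 kWh
Total energy = 29.65 + 55.97 + 0.1456 + 13.65 = 99.42 kWh
Cost = 99.42 kWh × $0.270 = $26.84

$26.84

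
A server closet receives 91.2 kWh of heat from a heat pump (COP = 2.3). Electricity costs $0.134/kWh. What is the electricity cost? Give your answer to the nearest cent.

Electrical input = 91.2 kWh / 2.3 = 39.65 kWh
Cost = 39.65 × $0.134/kWh = $5.31

$5.31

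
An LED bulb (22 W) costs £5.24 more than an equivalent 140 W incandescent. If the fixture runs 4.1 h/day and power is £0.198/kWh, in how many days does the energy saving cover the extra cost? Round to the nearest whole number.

55 days

Power saved = 140 − 22 = 118 W
Daily energy saved = 118 W × 4.1 h = 483.8 Wh = 0.4838 kWh
Daily savings = 0.4838 × £0.198 = £0.0958
Payback = £5.24 / £0.0958 per day = 54.7 days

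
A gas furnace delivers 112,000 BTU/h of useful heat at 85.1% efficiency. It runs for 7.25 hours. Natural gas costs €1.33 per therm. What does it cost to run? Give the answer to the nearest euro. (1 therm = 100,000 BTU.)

€13

Heat delivered = 112,000 BTU/h × 7.25 h = 812,000 BTU
Gas input = 812,000 / 0.851 = 954,172 BTU
= 954,172 / 100,000 = 9.542 therm
Cost = 9.542 × €1.33/therm = €12.69 ≈ €13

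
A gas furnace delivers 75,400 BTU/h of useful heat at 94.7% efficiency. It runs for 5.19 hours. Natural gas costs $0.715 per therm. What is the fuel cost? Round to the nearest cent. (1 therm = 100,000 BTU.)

$2.95

Heat delivered = 75,400 BTU/h × 5.19 h = 391,326 BTU
Gas input = 391,326 / 0.947 = 413,227 BTU
= 413,227 / 100,000 = 4.132 therm
Cost = 4.132 × $0.715/therm = $2.95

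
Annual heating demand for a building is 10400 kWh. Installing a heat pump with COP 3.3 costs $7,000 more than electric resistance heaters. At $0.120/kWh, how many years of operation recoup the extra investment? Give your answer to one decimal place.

Resistance: 10400 kWh × $0.120 = $1,248.00/yr
Heat pump: 10400 / 3.3 = 3152 kWh in → × $0.120 = $378.18/yr
Annual savings = $869.82
Payback = $7,000 / $869.82 = 8.05 years

8.0 years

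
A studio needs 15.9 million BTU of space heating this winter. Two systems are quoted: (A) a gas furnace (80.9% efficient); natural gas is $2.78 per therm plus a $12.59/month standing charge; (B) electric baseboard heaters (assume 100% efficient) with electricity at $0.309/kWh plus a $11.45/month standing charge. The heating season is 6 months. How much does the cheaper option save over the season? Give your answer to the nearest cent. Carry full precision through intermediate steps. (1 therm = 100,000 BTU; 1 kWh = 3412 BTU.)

Heat load = 15.9 × 10⁶ BTU = 15,900,000 BTU
Gas: input = 15,900,000 / 0.809 = 19,653,894 BTU = 196.5 therm → 196.5 × $2.78 = $546.38; + 6 × $12.59 standing = $621.92
Electric: 15,900,000 BTU / 3412 = 4,660 kWh → × $0.309 = $1,439.95; + 6 × $11.45 standing = $1,508.65
Difference = |$621.92 − $1,508.65| = $886.73

$886.73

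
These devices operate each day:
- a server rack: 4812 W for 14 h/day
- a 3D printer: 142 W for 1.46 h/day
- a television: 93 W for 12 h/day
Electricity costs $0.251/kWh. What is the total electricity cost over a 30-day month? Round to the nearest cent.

$517.25

server rack: 4812 W × 14 h × 30 d = 2,021,040 Wh = 2,021 kWh
3D printer: 142 W × 1.46 h × 30 d = 6,220 Wh = 6.22 kWh
television: 93 W × 12 h × 30 d = 33,480 Wh = 33.48 kWh
Total energy = 2,021 + 6.22 + 33.48 = 2,061 kWh
Cost = 2,061 kWh × $0.251 = $517.25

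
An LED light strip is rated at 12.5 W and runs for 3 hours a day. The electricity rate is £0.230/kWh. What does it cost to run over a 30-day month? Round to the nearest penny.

Energy = 12.5 W × 3 h/day × 30 days = 1,125 Wh = 1.125 kWh
Cost = 1.125 kWh × £0.230/kWh = £0.26

£0.26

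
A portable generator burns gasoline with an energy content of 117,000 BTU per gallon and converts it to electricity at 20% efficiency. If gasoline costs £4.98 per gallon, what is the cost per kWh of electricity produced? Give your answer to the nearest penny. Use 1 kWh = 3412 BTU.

£0.73

Electrical output per gallon = 117,000 BTU × 0.20 / 3412 BTU/kWh = 6.858 kWh
Cost per kWh = £4.98 / 6.858 kWh = £0.726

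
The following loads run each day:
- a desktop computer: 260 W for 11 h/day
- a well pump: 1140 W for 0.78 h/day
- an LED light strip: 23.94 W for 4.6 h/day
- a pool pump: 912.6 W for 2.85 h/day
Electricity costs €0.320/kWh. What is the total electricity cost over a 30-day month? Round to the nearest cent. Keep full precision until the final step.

desktop computer: 260 W × 11 h × 30 d = 85,800 Wh = 85.8 kWh
well pump: 1140 W × 0.78 h × 30 d = 26,676 Wh = 26.68 kWh
LED light strip: 23.94 W × 4.6 h × 30 d = 3,304 Wh = 3.304 kWh
pool pump: 912.6 W × 2.85 h × 30 d = 78,027 Wh = 78.03 kWh
Total energy = 85.8 + 26.68 + 3.304 + 78.03 = 193.8 kWh
Cost = 193.8 kWh × €0.320 = €62.02

€62.02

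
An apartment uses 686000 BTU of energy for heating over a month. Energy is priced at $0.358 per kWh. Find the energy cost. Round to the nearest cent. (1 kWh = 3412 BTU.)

$71.98

686000 BTU × (0.00029308 kWh/BTU) = 201.1 kWh
Cost = 201.1 kWh × $0.358/kWh = $71.98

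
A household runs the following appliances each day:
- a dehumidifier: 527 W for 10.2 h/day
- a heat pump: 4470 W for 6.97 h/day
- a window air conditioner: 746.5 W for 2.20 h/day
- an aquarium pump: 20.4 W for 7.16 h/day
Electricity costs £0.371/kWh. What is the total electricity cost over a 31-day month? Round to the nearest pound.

£441

dehumidifier: 527 W × 10.2 h × 31 d = 166,637 Wh = 166.6 kWh
heat pump: 4470 W × 6.97 h × 31 d = 965,833 Wh = 965.8 kWh
window air conditioner: 746.5 W × 2.20 h × 31 d = 50,911 Wh = 50.91 kWh
aquarium pump: 20.4 W × 7.16 h × 31 d = 4,528 Wh = 4.528 kWh
Total energy = 166.6 + 965.8 + 50.91 + 4.528 = 1,188 kWh
Cost = 1,188 kWh × £0.371 = £440.71 ≈ £441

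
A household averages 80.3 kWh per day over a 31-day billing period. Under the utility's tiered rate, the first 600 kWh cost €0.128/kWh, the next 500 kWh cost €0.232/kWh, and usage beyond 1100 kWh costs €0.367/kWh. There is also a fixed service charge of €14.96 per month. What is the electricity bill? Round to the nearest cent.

Usage = 80.3 kWh/day × 31 days = 2489.3 kWh
First 600 kWh × €0.128 = €76.80
Next 500 kWh × €0.232 = €116.00
Remaining 1389.3 kWh × €0.367 = €509.87
Energy charge = €702.67; + service €14.96 = €717.63

€717.63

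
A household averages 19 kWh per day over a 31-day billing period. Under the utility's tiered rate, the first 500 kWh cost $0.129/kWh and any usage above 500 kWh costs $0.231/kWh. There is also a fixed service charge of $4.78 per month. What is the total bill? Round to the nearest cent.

Usage = 19 kWh/day × 31 days = 589 kWh
First 500 kWh × $0.129 = $64.50
Remaining 89 kWh × $0.231 = $20.56
Energy charge = $85.06; + service $4.78 = $89.84

$89.84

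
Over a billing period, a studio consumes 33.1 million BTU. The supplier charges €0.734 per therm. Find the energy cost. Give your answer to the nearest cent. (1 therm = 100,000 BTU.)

€242.95

33.1 million BTU × (10 therm/million BTU) = 331 therm
Cost = 331 therm × €0.734/therm = €242.95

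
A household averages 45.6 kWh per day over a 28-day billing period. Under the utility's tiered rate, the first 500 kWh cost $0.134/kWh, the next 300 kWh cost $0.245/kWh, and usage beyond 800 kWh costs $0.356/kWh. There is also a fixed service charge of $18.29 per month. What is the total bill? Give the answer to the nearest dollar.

$329

Usage = 45.6 kWh/day × 28 days = 1276.8 kWh
First 500 kWh × $0.134 = $67.00
Next 300 kWh × $0.245 = $73.50
Remaining 476.8 kWh × $0.356 = $169.74
Energy charge = $310.24; + service $18.29 = $328.53 ≈ $329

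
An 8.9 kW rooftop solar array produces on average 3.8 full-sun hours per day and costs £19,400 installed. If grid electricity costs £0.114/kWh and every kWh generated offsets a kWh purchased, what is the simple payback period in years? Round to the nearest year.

14 years

Daily generation = 8.9 kW × 3.8 h = 33.82 kWh
Annual generation = 33.82 × 365 = 12344 kWh
Annual savings = 12344 × £0.114 = £1,407.25
Payback = £19,400 / £1,407.25 = 13.8 years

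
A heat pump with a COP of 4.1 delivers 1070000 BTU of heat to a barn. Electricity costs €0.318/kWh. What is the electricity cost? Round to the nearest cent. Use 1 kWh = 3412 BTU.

€24.32

Heat delivered = 1,070,000 BTU / 3412 = 313.6 kWh
Electrical input = 313.6 kWh / 4.1 = 76.49 kWh
Cost = 76.49 × €0.318/kWh = €24.32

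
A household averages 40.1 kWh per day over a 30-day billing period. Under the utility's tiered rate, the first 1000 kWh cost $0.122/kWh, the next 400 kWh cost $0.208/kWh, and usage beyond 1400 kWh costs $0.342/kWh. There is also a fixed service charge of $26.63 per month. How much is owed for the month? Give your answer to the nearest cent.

Usage = 40.1 kWh/day × 30 days = 1203 kWh
First 1000 kWh × $0.122 = $122.00
Next 203 kWh × $0.208 = $42.22
Remaining tier: 0 kWh (not reached)
Energy charge = $164.22; + service $26.63 = $190.85

$190.85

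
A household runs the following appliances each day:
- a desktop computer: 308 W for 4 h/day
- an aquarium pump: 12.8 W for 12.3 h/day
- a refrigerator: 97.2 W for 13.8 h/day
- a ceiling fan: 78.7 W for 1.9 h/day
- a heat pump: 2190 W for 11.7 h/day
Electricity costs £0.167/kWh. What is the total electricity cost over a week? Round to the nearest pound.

£33

desktop computer: 308 W × 4 h × 7 d = 8,624 Wh = 8.624 kWh
aquarium pump: 12.8 W × 12.3 h × 7 d = 1,102 Wh = 1.102 kWh
refrigerator: 97.2 W × 13.8 h × 7 d = 9,390 Wh = 9.39 kWh
ceiling fan: 78.7 W × 1.9 h × 7 d = 1,047 Wh = 1.047 kWh
heat pump: 2190 W × 11.7 h × 7 d = 179,361 Wh = 179.4 kWh
Total energy = 8.624 + 1.102 + 9.39 + 1.047 + 179.4 = 199.5 kWh
Cost = 199.5 kWh × £0.167 = £33.32 ≈ £33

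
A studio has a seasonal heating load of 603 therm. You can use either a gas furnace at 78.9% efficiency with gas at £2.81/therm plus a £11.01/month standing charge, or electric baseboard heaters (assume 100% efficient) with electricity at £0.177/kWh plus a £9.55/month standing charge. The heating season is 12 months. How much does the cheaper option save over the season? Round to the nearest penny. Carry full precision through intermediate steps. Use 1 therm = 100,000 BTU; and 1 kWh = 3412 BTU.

Heat load = 603 therm × 100,000 = 60,300,000 BTU
Gas: input = 60,300,000 / 0.789 = 76,425,856 BTU = 764.3 therm → 764.3 × £2.81 = £2,147.57; + 12 × £11.01 standing = £2,279.69
Electric: 60,300,000 BTU / 3412 = 17,670 kWh → × £0.177 = £3,128.11; + 12 × £9.55 standing = £3,242.71
Difference = |£2,279.69 − £3,242.71| = £963.02

£963.02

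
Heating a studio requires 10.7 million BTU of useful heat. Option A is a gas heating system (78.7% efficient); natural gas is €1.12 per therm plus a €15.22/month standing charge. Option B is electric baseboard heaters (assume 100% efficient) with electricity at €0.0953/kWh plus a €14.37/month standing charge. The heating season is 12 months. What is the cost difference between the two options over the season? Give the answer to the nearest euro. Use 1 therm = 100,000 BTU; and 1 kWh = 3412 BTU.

Heat load = 10.7 × 10⁶ BTU = 10,700,000 BTU
Gas: input = 10,700,000 / 0.787 = 13,595,934 BTU = 136 therm → 136 × €1.12 = €152.27; + 12 × €15.22 standing = €334.91
Electric: 10,700,000 BTU / 3412 = 3,136 kWh → × €0.0953 = €298.86; + 12 × €14.37 standing = €471.30
Difference = |€334.91 − €471.30| = €136.39 ≈ €136

€136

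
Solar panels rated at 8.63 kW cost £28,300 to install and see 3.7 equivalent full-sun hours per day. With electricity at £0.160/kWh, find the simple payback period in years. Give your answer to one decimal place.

Daily generation = 8.63 kW × 3.7 h = 31.93 kWh
Annual generation = 31.93 × 365 = 11655 kWh
Annual savings = 11655 × £0.160 = £1,864.77
Payback = £28,300 / £1,864.77 = 15.2 years

15.2 years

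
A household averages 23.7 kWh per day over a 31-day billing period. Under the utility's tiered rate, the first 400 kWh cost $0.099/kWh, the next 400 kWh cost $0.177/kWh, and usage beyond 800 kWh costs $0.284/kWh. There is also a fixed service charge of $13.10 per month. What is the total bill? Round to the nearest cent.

Usage = 23.7 kWh/day × 31 days = 734.7 kWh
First 400 kWh × $0.099 = $39.60
Next 334.7 kWh × $0.177 = $59.24
Remaining tier: 0 kWh (not reached)
Energy charge = $98.84; + service $13.10 = $111.94

$111.94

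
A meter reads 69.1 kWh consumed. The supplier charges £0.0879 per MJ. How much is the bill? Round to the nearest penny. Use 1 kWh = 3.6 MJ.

69.1 kWh × (3.6 MJ/kWh) = 248.8 MJ
Cost = 248.8 MJ × £0.0879/MJ = £21.87

£21.87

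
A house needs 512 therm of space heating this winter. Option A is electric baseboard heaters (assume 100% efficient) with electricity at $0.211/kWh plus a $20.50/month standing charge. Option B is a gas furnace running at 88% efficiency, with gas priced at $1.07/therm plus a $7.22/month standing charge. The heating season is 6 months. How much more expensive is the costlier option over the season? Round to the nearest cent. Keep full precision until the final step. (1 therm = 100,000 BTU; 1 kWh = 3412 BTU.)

$2623.37

Heat load = 512 therm × 100,000 = 51,200,000 BTU
Gas: input = 51,200,000 / 0.88 = 58,181,818 BTU = 581.8 therm → 581.8 × $1.07 = $622.55; + 6 × $7.22 standing = $665.87
Electric: 51,200,000 BTU / 3412 = 15,010 kWh → × $0.211 = $3,166.24; + 6 × $20.50 standing = $3,289.24
Difference = |$665.87 − $3,289.24| = $2,623.37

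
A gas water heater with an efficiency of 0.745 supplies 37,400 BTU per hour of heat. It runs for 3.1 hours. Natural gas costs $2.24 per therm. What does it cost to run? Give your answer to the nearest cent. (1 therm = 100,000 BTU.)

$3.49

Heat delivered = 37,400 BTU/h × 3.1 h = 115,940 BTU
Gas input = 115,940 / 0.745 = 155,624 BTU
= 155,624 / 100,000 = 1.556 therm
Cost = 1.556 × $2.24/therm = $3.49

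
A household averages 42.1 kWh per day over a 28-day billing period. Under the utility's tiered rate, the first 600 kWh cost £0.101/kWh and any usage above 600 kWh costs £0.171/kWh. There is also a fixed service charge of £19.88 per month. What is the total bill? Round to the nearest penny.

£179.45

Usage = 42.1 kWh/day × 28 days = 1178.8 kWh
First 600 kWh × £0.101 = £60.60
Remaining 578.8 kWh × £0.171 = £98.97
Energy charge = £159.57; + service £19.88 = £179.45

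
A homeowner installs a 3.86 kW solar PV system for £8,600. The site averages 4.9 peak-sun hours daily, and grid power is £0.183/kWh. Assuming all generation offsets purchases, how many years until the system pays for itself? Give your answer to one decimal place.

6.8 years

Daily generation = 3.86 kW × 4.9 h = 18.91 kWh
Annual generation = 18.91 × 365 = 6903.6 kWh
Annual savings = 6903.6 × £0.183 = £1,263.36
Payback = £8,600 / £1,263.36 = 6.81 years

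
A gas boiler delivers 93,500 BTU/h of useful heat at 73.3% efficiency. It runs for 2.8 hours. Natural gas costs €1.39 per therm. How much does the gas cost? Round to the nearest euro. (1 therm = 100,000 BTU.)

€5

Heat delivered = 93,500 BTU/h × 2.8 h = 261,800 BTU
Gas input = 261,800 / 0.733 = 357,162 BTU
= 357,162 / 100,000 = 3.572 therm
Cost = 3.572 × €1.39/therm = €4.96 ≈ €5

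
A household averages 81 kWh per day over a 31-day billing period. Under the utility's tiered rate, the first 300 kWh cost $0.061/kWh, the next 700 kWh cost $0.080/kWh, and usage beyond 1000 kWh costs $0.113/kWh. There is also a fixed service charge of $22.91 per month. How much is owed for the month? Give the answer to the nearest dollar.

Usage = 81 kWh/day × 31 days = 2511 kWh
First 300 kWh × $0.061 = $18.30
Next 700 kWh × $0.080 = $56.00
Remaining 1511 kWh × $0.113 = $170.74
Energy charge = $245.04; + service $22.91 = $267.95 ≈ $268

$268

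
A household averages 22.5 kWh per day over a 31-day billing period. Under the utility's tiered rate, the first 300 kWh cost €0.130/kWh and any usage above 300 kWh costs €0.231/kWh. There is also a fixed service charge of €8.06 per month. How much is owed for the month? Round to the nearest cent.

€138.88

Usage = 22.5 kWh/day × 31 days = 697.5 kWh
First 300 kWh × €0.130 = €39.00
Remaining 397.5 kWh × €0.231 = €91.82
Energy charge = €130.82; + service €8.06 = €138.88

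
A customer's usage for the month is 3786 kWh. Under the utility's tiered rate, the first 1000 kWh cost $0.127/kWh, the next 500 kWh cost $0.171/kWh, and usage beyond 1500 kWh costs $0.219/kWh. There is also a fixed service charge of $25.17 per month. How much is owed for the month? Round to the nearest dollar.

First 1000 kWh × $0.127 = $127.00
Next 500 kWh × $0.171 = $85.50
Remaining 2286 kWh × $0.219 = $500.63
Energy charge = $713.13; + service $25.17 = $738.30 ≈ $738

$738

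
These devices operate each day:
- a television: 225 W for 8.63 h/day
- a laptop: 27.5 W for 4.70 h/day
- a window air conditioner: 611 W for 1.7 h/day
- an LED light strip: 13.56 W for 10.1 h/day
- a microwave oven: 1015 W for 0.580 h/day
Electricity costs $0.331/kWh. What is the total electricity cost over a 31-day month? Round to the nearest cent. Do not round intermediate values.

$39.35

television: 225 W × 8.63 h × 31 d = 60,194 Wh = 60.19 kWh
laptop: 27.5 W × 4.70 h × 31 d = 4,007 Wh = 4.007 kWh
window air conditioner: 611 W × 1.7 h × 31 d = 32,200 Wh = 32.2 kWh
LED light strip: 13.56 W × 10.1 h × 31 d = 4,246 Wh = 4.246 kWh
microwave oven: 1015 W × 0.580 h × 31 d = 18,250 Wh = 18.25 kWh
Total energy = 60.19 + 4.007 + 32.2 + 4.246 + 18.25 = 118.9 kWh
Cost = 118.9 kWh × $0.331 = $39.35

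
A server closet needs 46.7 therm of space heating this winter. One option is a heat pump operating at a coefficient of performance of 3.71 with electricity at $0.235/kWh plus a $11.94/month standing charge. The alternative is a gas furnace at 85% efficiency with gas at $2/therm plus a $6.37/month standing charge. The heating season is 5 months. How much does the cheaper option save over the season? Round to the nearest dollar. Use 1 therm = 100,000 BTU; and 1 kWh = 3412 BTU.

Heat load = 46.7 therm × 100,000 = 4,670,000 BTU
Gas: input = 4,670,000 / 0.85 = 5,494,118 BTU = 54.94 therm → 54.94 × $2 = $109.88; + 5 × $6.37 standing = $141.73
Heat pump: 4,670,000 BTU / 3412 = 1,369 kWh heat; / 3.71 = 368.9 kWh in → × $0.235 = $86.70; + 5 × $11.94 standing = $146.40
Difference = |$141.73 − $146.40| = $4.66 ≈ $5

$5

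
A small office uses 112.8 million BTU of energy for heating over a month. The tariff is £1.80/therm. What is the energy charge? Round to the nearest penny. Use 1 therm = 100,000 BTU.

£2030.40

112.8 million BTU × (10 therm/million BTU) = 1,128 therm
Cost = 1,128 therm × £1.80/therm = £2,030.40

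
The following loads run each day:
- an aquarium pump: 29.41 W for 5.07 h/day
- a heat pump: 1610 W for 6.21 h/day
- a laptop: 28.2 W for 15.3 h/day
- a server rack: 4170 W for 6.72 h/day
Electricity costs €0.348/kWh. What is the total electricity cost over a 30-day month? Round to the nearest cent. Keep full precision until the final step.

aquarium pump: 29.41 W × 5.07 h × 30 d = 4,473 Wh = 4.473 kWh
heat pump: 1610 W × 6.21 h × 30 d = 299,943 Wh = 299.9 kWh
laptop: 28.2 W × 15.3 h × 30 d = 12,944 Wh = 12.94 kWh
server rack: 4170 W × 6.72 h × 30 d = 840,672 Wh = 840.7 kWh
Total energy = 4.473 + 299.9 + 12.94 + 840.7 = 1,158 kWh
Cost = 1,158 kWh × €0.348 = €403.00

€403.00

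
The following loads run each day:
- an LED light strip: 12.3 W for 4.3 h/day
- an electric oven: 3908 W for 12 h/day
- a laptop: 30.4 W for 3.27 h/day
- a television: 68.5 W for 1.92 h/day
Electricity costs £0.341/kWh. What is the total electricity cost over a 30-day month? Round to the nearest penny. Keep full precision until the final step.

£482.65

LED light strip: 12.3 W × 4.3 h × 30 d = 1,587 Wh = 1.587 kWh
electric oven: 3908 W × 12 h × 30 d = 1,406,880 Wh = 1,407 kWh
laptop: 30.4 W × 3.27 h × 30 d = 2,982 Wh = 2.982 kWh
television: 68.5 W × 1.92 h × 30 d = 3,946 Wh = 3.946 kWh
Total energy = 1.587 + 1,407 + 2.982 + 3.946 = 1,415 kWh
Cost = 1,415 kWh × £0.341 = £482.65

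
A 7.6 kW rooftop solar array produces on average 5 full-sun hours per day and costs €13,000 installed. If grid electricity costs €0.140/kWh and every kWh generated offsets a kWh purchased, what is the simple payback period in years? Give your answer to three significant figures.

6.69 years

Daily generation = 7.6 kW × 5 h = 38 kWh
Annual generation = 38 × 365 = 13870 kWh
Annual savings = 13870 × €0.140 = €1,941.80
Payback = €13,000 / €1,941.80 = 6.69 years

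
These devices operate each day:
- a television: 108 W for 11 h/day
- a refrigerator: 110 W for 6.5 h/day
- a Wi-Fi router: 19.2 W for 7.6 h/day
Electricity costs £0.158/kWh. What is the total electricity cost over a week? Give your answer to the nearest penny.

£2.27

television: 108 W × 11 h × 7 d = 8,316 Wh = 8.316 kWh
refrigerator: 110 W × 6.5 h × 7 d = 5,005 Wh = 5.005 kWh
Wi-Fi router: 19.2 W × 7.6 h × 7 d = 1,021 Wh = 1.021 kWh
Total energy = 8.316 + 5.005 + 1.021 = 14.34 kWh
Cost = 14.34 kWh × £0.158 = £2.27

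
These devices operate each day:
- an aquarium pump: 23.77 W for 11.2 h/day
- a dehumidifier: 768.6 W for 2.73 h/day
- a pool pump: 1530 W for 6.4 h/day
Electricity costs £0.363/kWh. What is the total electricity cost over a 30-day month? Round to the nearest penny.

aquarium pump: 23.77 W × 11.2 h × 30 d = 7,987 Wh = 7.987 kWh
dehumidifier: 768.6 W × 2.73 h × 30 d = 62,948 Wh = 62.95 kWh
pool pump: 1530 W × 6.4 h × 30 d = 293,760 Wh = 293.8 kWh
Total energy = 7.987 + 62.95 + 293.8 = 364.7 kWh
Cost = 364.7 kWh × £0.363 = £132.38

£132.38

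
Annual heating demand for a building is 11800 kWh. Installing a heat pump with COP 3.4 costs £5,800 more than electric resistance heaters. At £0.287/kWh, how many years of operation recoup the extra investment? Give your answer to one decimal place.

2.4 years

Resistance: 11800 kWh × £0.287 = £3,386.60/yr
Heat pump: 11800 / 3.4 = 3471 kWh in → × £0.287 = £996.06/yr
Annual savings = £2,390.54
Payback = £5,800 / £2,390.54 = 2.43 years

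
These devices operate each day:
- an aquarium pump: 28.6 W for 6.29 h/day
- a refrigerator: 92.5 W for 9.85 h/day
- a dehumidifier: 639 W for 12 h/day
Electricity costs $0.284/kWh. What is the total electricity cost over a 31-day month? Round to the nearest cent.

$77.11

aquarium pump: 28.6 W × 6.29 h × 31 d = 5,577 Wh = 5.577 kWh
refrigerator: 92.5 W × 9.85 h × 31 d = 28,245 Wh = 28.24 kWh
dehumidifier: 639 W × 12 h × 31 d = 237,708 Wh = 237.7 kWh
Total energy = 5.577 + 28.24 + 237.7 = 271.5 kWh
Cost = 271.5 kWh × $0.284 = $77.11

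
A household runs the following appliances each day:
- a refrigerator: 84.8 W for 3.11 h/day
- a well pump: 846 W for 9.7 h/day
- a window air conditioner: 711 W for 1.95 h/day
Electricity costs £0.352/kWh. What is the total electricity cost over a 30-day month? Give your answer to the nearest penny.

refrigerator: 84.8 W × 3.11 h × 30 d = 7,912 Wh = 7.912 kWh
well pump: 846 W × 9.7 h × 30 d = 246,186 Wh = 246.2 kWh
window air conditioner: 711 W × 1.95 h × 30 d = 41,594 Wh = 41.59 kWh
Total energy = 7.912 + 246.2 + 41.59 = 295.7 kWh
Cost = 295.7 kWh × £0.352 = £104.08

£104.08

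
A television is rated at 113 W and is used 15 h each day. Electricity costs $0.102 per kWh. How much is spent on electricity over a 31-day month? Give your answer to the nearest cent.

$5.36

Energy = 113 W × 15 h/day × 31 days = 52,545 Wh = 52.55 kWh
Cost = 52.55 kWh × $0.102/kWh = $5.36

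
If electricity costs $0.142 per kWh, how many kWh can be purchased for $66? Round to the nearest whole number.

$66 / $0.142 per kWh = 464.8 kWh

465 kWh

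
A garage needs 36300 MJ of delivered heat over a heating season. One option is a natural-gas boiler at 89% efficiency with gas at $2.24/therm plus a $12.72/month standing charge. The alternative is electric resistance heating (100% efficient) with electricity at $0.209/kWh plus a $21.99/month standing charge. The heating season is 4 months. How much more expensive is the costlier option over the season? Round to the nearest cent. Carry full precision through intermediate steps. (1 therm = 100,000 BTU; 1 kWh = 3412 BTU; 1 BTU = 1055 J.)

$1278.71

Heat load = 36300 MJ = 36,300,000,000 J / 1055 = 34,407,583 BTU
Gas: input = 34,407,583 / 0.89 = 38,660,206 BTU = 386.6 therm → 386.6 × $2.24 = $865.99; + 4 × $12.72 standing = $916.87
Electric: 34,407,583 BTU / 3412 = 10,080 kWh → × $0.209 = $2,107.62; + 4 × $21.99 standing = $2,195.58
Difference = |$916.87 − $2,195.58| = $1,278.71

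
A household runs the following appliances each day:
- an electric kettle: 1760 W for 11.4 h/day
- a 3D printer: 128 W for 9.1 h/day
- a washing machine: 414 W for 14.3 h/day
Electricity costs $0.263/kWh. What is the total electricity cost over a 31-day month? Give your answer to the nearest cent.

$221.35

electric kettle: 1760 W × 11.4 h × 31 d = 621,984 Wh = 622 kWh
3D printer: 128 W × 9.1 h × 31 d = 36,109 Wh = 36.11 kWh
washing machine: 414 W × 14.3 h × 31 d = 183,526 Wh = 183.5 kWh
Total energy = 622 + 36.11 + 183.5 = 841.6 kWh
Cost = 841.6 kWh × $0.263 = $221.35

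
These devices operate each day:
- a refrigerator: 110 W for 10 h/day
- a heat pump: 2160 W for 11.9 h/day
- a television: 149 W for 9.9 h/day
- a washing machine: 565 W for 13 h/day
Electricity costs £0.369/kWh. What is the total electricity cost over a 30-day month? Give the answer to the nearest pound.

refrigerator: 110 W × 10 h × 30 d = 33,000 Wh = 33 kWh
heat pump: 2160 W × 11.9 h × 30 d = 771,120 Wh = 771.1 kWh
television: 149 W × 9.9 h × 30 d = 44,253 Wh = 44.25 kWh
washing machine: 565 W × 13 h × 30 d = 220,350 Wh = 220.3 kWh
Total energy = 33 + 771.1 + 44.25 + 220.3 = 1,069 kWh
Cost = 1,069 kWh × £0.369 = £394.36 ≈ £394

£394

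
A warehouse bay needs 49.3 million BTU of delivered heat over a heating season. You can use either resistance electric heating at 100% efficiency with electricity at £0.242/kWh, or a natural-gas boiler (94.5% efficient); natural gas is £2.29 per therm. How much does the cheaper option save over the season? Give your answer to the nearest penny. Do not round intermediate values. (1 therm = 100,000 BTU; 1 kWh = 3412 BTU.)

Heat load = 49.3 × 10⁶ BTU = 49,300,000 BTU
Gas: input = 49,300,000 / 0.945 = 52,169,312 BTU = 521.7 therm → 521.7 × £2.29 = £1,194.68
Electric: 49,300,000 BTU / 3412 = 14,450 kWh → × £0.242 = £3,496.66
Difference = |£1,194.68 − £3,496.66| = £2,301.98

£2301.98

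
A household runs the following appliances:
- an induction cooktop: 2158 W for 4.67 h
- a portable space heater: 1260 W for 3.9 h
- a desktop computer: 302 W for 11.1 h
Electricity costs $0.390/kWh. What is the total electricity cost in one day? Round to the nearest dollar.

$7

induction cooktop: 2158 W × 4.67 h = 10,078 Wh = 10.08 kWh
portable space heater: 1260 W × 3.9 h = 4,914 Wh = 4.914 kWh
desktop computer: 302 W × 11.1 h = 3,352 Wh = 3.352 kWh
Total energy = 10.08 + 4.914 + 3.352 = 18.34 kWh
Cost = 18.34 kWh × $0.390 = $7.15 ≈ $7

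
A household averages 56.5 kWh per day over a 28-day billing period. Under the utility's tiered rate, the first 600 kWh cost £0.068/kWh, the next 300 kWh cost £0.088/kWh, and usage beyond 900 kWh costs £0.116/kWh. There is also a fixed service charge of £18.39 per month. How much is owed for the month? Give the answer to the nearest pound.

Usage = 56.5 kWh/day × 28 days = 1582 kWh
First 600 kWh × £0.068 = £40.80
Next 300 kWh × £0.088 = £26.40
Remaining 682 kWh × £0.116 = £79.11
Energy charge = £146.31; + service £18.39 = £164.70 ≈ £165

£165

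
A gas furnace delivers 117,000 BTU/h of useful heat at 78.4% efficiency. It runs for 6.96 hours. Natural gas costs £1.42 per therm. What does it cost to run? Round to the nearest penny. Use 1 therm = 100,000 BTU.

Heat delivered = 117,000 BTU/h × 6.96 h = 814,320 BTU
Gas input = 814,320 / 0.784 = 1,038,673 BTU
= 1,038,673 / 100,000 = 10.39 therm
Cost = 10.39 × £1.42/therm = £14.75

£14.75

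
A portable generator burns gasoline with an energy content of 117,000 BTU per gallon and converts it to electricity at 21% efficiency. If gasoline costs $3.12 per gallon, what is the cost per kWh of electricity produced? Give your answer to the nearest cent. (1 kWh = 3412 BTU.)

$0.43

Electrical output per gallon = 117,000 BTU × 0.21 / 3412 BTU/kWh = 7.201 kWh
Cost per kWh = $3.12 / 7.201 kWh = $0.433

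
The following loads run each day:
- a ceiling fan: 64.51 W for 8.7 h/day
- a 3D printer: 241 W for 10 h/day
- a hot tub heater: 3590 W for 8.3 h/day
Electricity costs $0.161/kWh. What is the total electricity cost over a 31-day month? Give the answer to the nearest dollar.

ceiling fan: 64.51 W × 8.7 h × 31 d = 17,398 Wh = 17.4 kWh
3D printer: 241 W × 10 h × 31 d = 74,710 Wh = 74.71 kWh
hot tub heater: 3590 W × 8.3 h × 31 d = 923,707 Wh = 923.7 kWh
Total energy = 17.4 + 74.71 + 923.7 = 1,016 kWh
Cost = 1,016 kWh × $0.161 = $163.55 ≈ $164

$164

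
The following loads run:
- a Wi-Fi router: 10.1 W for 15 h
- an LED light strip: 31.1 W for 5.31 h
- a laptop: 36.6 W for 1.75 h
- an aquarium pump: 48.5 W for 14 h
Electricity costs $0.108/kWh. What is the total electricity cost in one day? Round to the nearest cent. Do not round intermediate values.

Wi-Fi router: 10.1 W × 15 h = 152 Wh = 0.1515 kWh
LED light strip: 31.1 W × 5.31 h = 165 Wh = 0.1651 kWh
laptop: 36.6 W × 1.75 h = 64 Wh = 0.06405 kWh
aquarium pump: 48.5 W × 14 h = 679 Wh = 0.679 kWh
Total energy = 0.1515 + 0.1651 + 0.06405 + 0.679 = 1.06 kWh
Cost = 1.06 kWh × $0.108 = $0.11

$0.11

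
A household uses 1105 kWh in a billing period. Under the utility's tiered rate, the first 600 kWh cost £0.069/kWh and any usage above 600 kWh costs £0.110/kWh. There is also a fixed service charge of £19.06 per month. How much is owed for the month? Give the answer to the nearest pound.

£116

First 600 kWh × £0.069 = £41.40
Remaining 505 kWh × £0.110 = £55.55
Energy charge = £96.95; + service £19.06 = £116.01 ≈ £116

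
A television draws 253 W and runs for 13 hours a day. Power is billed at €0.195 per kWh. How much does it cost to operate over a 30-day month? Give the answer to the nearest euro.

Energy = 253 W × 13 h/day × 30 days = 98,670 Wh = 98.67 kWh
Cost = 98.67 kWh × €0.195/kWh = €19.24 ≈ €19

€19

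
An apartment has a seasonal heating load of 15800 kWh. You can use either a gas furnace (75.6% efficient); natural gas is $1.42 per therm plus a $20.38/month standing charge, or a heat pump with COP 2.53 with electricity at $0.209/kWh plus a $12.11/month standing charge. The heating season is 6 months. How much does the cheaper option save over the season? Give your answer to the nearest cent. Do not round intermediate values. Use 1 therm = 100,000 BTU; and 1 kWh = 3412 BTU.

$243.01

Heat load = 15800 kWh × 3412 = 53,909,600 BTU
Gas: input = 53,909,600 / 0.756 = 71,308,995 BTU = 713.1 therm → 713.1 × $1.42 = $1,012.59; + 6 × $20.38 standing = $1,134.87
Heat pump: 53,909,600 BTU / 3412 = 15,800 kWh heat; / 2.53 = 6,245 kWh in → × $0.209 = $1,305.22; + 6 × $12.11 standing = $1,377.88
Difference = |$1,134.87 − $1,377.88| = $243.01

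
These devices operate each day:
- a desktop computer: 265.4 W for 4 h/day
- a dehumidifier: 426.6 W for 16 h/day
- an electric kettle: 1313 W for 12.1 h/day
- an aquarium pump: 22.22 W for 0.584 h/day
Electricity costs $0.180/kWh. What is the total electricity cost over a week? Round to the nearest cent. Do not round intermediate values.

desktop computer: 265.4 W × 4 h × 7 d = 7,431 Wh = 7.431 kWh
dehumidifier: 426.6 W × 16 h × 7 d = 47,779 Wh = 47.78 kWh
electric kettle: 1313 W × 12.1 h × 7 d = 111,211 Wh = 111.2 kWh
aquarium pump: 22.22 W × 0.584 h × 7 d = 91 Wh = 0.09084 kWh
Total energy = 7.431 + 47.78 + 111.2 + 0.09084 = 166.5 kWh
Cost = 166.5 kWh × $0.180 = $29.97

$29.97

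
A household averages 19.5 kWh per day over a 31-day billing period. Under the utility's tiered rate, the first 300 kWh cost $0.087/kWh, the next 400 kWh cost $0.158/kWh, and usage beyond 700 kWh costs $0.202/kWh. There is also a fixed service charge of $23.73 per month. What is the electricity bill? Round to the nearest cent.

Usage = 19.5 kWh/day × 31 days = 604.5 kWh
First 300 kWh × $0.087 = $26.10
Next 304.5 kWh × $0.158 = $48.11
Remaining tier: 0 kWh (not reached)
Energy charge = $74.21; + service $23.73 = $97.94

$97.94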